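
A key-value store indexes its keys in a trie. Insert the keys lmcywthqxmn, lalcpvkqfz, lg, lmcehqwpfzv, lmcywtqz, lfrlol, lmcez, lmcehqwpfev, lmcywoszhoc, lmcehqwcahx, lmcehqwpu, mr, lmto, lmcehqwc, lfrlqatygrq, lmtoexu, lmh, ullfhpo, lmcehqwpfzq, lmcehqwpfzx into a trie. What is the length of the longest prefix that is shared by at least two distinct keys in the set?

Equivalently: take the maximum, over all pairs, of their longest common prefix length.
"lmcehqwpfzq" and "lmcehqwpfzv" agree on "lmcehqwpfz" (10 characters) before diverging; nothing deeper is shared.
Longest shared-prefix length: 10

10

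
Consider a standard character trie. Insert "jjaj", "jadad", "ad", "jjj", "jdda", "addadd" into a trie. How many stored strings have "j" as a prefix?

4

Filter for entries beginning with "j":
Matches: "jadad", "jdda", "jjaj", "jjj"
Count: 4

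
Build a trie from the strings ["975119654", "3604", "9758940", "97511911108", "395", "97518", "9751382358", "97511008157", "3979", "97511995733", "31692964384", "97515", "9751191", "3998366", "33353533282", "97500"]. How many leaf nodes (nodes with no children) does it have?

A leaf is a node with no children — equivalently, the end of a word that is not a proper prefix of any other stored word.
Those words: "31692964384", "33353533282", "3604", "395", "3979", "3998366", "97500", "97511008157", "97511911108", "975119654", "97511995733", "9751382358", "97515", "97518", "9758940"
Leaf count: 15

15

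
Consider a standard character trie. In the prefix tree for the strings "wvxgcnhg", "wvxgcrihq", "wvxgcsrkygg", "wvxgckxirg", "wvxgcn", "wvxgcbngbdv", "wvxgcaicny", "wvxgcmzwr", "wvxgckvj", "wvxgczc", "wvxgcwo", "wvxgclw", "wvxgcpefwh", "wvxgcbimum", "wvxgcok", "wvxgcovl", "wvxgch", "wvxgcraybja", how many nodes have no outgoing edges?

17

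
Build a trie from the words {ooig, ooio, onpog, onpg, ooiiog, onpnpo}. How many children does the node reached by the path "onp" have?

Follow the path "onp" to its node, then look at its outgoing edges.
Characters that immediately follow "onp" among the stored strings: {g, n, o}.
That node has 3 child edges.

3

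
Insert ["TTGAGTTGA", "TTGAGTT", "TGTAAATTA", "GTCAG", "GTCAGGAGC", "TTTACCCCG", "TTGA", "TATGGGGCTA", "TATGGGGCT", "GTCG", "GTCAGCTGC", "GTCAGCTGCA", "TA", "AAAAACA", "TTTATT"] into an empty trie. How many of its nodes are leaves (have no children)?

9

A leaf is a node with no children — equivalently, the end of a word that is not a proper prefix of any other stored word.
Those words: "AAAAACA", "GTCAGCTGCA", "GTCAGGAGC", "GTCG", "TATGGGGCTA", "TGTAAATTA", "TTGAGTTGA", "TTTACCCCG", "TTTATT"
Leaf count: 9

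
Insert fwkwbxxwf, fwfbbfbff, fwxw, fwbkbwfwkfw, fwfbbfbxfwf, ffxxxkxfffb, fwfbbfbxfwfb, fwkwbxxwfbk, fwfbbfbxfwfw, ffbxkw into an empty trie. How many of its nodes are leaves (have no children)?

8

Leaves are exactly the stored words that no other stored word extends.
Those words: "ffbxkw", "ffxxxkxfffb", "fwbkbwfwkfw", "fwfbbfbff", "fwfbbfbxfwfb", "fwfbbfbxfwfw", "fwkwbxxwfbk", "fwxw"
Leaf count: 8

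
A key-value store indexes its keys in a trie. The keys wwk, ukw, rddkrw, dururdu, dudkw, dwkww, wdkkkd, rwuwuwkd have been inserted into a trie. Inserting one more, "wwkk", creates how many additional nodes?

1

Walking "wwkk" from the root, the first 3 characters ("wwk") follow existing edges; "k" is the first miss.
So 4 − 3 = 1 new nodes.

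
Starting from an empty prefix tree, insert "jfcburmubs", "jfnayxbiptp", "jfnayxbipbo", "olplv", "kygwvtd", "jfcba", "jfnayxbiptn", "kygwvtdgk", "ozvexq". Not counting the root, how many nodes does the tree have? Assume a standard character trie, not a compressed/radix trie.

42

For each word, the new-node count is its length minus the longest prefix already in the trie:
  "jfcburmubs" → 10 new (j, f, c, b, u, r, m, u, b, s)
  "jfnayxbiptp" → prefix "jf" already present; 9 new (n, a, y, x, b, i, p, t, p)
  "jfnayxbipbo" → prefix "jfnayxbip" already present; 2 new (b, o)
  "olplv" → 5 new (o, l, p, l, v)
  "kygwvtd" → 7 new (k, y, g, w, v, t, d)
  "jfcba" → prefix "jfcb" already present; 1 new (a)
  "jfnayxbiptn" → prefix "jfnayxbipt" already present; 1 new (n)
  "kygwvtdgk" → prefix "kygwvtd" already present; 2 new (g, k)
  "ozvexq" → prefix "o" already present; 5 new (z, v, e, x, q)
Total nodes = 10 + 9 + 2 + 5 + 7 + 1 + 1 + 2 + 5 = 42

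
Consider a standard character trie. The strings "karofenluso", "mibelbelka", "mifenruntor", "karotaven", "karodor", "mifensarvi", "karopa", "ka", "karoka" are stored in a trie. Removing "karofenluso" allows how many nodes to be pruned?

7

Walk "karofenluso" from the leaf back toward the root, removing each node that no remaining word uses.
The suffix "fenluso" (7 nodes) is used only by "karofenluso"; the node for "karo" still has the child "t", so pruning stops there.
Nodes removed: 7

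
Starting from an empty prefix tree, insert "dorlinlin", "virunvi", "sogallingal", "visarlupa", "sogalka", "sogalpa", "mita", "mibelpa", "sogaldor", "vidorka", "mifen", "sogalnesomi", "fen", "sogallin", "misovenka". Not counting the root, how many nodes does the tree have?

74

Insert word by word; a character creates a node only if that edge doesn't already exist:
  "dorlinlin" → 9 new (d, o, r, l, i, n, l, i, n)
  "virunvi" → 7 new (v, i, r, u, n, v, i)
  "sogallingal" → 11 new (s, o, g, a, l, l, i, n, g, a, l)
  "visarlupa" → prefix "vi" already present; 7 new (s, a, r, l, u, p, a)
  "sogalka" → prefix "sogal" already present; 2 new (k, a)
  "sogalpa" → prefix "sogal" already present; 2 new (p, a)
  "mita" → 4 new (m, i, t, a)
  "mibelpa" → prefix "mi" already present; 5 new (b, e, l, p, a)
  "sogaldor" → prefix "sogal" already present; 3 new (d, o, r)
  "vidorka" → prefix "vi" already present; 5 new (d, o, r, k, a)
  "mifen" → prefix "mi" already present; 3 new (f, e, n)
  "sogalnesomi" → prefix "sogal" already present; 6 new (n, e, s, o, m, i)
  "fen" → 3 new (f, e, n)
  "sogallin" → prefix "sogallin" already present; 0 new (none)
  "misovenka" → prefix "mi" already present; 7 new (s, o, v, e, n, k, a)
Total nodes = 9 + 7 + 11 + 7 + 2 + 2 + 4 + 5 + 3 + 5 + 3 + 6 + 3 + 0 + 7 = 74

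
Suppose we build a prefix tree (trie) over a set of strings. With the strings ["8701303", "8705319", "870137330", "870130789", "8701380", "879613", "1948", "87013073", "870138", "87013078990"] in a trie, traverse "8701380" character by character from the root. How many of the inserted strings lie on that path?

Check each prefix of "8701380" against the stored set — each match is an end-marker on the path.
Prefixes of the query that are stored words: "870138", "8701380"
Count: 2

2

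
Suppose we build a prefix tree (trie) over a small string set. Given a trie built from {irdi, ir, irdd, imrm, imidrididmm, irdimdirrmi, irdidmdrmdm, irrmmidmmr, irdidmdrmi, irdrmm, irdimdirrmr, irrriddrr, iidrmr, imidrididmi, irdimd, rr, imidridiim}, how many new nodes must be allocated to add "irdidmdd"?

Walking "irdidmdd" from the root, the first 7 characters ("irdidmd") follow existing edges; "d" is the first miss.
So 8 − 7 = 1 new nodes.

1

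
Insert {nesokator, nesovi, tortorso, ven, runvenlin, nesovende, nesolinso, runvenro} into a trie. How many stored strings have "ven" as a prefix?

Walk to "ven"; the words in its subtree are exactly those with that prefix.
Words under "ven": ven
Count: 1

1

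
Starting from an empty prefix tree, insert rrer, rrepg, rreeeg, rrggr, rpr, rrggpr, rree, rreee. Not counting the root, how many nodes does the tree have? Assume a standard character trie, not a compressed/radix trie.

16

For each word, the new-node count is its length minus the longest prefix already in the trie:
  "rrer" → 4 new (r, r, e, r)
  "rrepg" → prefix "rre" already present; 2 new (p, g)
  "rreeeg" → prefix "rre" already present; 3 new (e, e, g)
  "rrggr" → prefix "rr" already present; 3 new (g, g, r)
  "rpr" → prefix "r" already present; 2 new (p, r)
  "rrggpr" → prefix "rrgg" already present; 2 new (p, r)
  "rree" → prefix "rree" already present; 0 new (none)
  "rreee" → prefix "rreee" already present; 0 new (none)
Total nodes = 4 + 2 + 3 + 3 + 2 + 2 + 0 + 0 = 16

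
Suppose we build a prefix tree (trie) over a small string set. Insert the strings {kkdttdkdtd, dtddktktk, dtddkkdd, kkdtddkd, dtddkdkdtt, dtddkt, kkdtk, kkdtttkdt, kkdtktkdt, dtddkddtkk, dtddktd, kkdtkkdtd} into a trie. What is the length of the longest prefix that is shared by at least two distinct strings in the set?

The deepest shared node is where two words last agree before diverging.
"dtddkddtkk" and "dtddkdkdtt" agree on "dtddkd" (6 characters) before diverging; nothing deeper is shared.
Longest shared-prefix length: 6

6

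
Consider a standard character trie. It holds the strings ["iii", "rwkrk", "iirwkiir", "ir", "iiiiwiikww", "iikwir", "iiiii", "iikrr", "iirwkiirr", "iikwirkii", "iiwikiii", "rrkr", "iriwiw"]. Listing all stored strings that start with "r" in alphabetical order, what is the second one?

rwkrk

DFS of the "r" subtree visits, in order: "rrkr", "rwkrk"
The 2nd is rwkrk.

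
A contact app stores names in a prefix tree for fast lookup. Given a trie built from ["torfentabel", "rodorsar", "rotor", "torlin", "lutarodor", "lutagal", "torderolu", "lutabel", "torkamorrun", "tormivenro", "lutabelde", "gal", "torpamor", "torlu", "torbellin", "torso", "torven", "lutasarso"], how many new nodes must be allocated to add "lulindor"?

6

The longest prefix of "lulindor" already in the trie is "lu" (length 2).
Each of the 6 remaining characters creates one node.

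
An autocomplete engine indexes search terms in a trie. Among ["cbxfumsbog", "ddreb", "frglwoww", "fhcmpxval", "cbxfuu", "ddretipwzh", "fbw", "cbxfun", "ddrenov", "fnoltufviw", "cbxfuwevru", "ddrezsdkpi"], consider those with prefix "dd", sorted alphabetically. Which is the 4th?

ddrezsdkpi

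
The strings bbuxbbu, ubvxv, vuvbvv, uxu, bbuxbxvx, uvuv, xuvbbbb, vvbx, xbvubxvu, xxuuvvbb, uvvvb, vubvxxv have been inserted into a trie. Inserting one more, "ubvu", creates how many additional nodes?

"ubv" is already a path in the trie; the remaining "u" must be added.
New nodes needed: |"ubvu"| − 3 = 4 − 3 = 1.

1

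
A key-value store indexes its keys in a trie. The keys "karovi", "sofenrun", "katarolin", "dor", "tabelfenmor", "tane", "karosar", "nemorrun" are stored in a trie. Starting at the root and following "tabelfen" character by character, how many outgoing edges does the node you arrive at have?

1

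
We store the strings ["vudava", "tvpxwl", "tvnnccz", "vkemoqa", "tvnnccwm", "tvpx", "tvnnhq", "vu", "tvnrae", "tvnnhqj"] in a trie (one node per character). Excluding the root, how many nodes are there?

Count nodes per top-level branch (shared prefixes stored once):
  't'-branch (tvnnccwm, tvnnccz, tvnnhq, tvnnhqj, tvnrae, tvpx, tvpxwl): 19 nodes
  'v'-branch (vkemoqa, vu, vudava): 12 nodes
Sum: 31

31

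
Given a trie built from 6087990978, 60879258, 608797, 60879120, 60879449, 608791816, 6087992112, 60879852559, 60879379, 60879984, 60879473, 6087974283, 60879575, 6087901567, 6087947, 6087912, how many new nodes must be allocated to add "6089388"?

The longest prefix of "6089388" already in the trie is "608" (length 3).
New nodes needed: |"6089388"| − 3 = 7 − 3 = 4.

4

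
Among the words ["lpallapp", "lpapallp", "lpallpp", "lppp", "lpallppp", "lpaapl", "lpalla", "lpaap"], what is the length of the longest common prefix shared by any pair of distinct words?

Equivalently: take the maximum, over all pairs, of their longest common prefix length.
"lpallpp" and "lpallppp" agree on "lpallpp" (7 characters) before diverging; nothing deeper is shared.
Longest shared-prefix length: 7

7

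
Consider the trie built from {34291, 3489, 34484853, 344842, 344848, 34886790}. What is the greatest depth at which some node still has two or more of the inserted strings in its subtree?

6

Equivalently: take the maximum, over all pairs, of their longest common prefix length.
"344848" and "34484853" agree on "344848" (6 characters) before diverging; nothing deeper is shared.
Longest shared-prefix length: 6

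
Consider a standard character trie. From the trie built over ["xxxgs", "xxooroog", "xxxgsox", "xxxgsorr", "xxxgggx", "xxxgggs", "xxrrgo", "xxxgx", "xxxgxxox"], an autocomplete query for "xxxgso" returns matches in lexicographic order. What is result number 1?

xxxgsorr

DFS of the "xxxgso" subtree visits, in order: "xxxgsorr", "xxxgsox"
Position 1: xxxgsorr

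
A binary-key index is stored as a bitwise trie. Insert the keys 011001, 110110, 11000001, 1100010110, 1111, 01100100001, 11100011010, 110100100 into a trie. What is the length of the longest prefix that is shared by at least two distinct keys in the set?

6

Look for the deepest trie node that still has at least two words in its subtree.
e.g. "011001" and "01100100001" share the prefix "011001" of length 6; no pair shares a longer one.
Longest shared-prefix length: 6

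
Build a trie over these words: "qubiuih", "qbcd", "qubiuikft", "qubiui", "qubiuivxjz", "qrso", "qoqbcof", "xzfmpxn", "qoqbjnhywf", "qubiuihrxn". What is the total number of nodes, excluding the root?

42

Trace insertions, counting only characters that open a new branch:
  "qubiuih" → 7 new (q, u, b, i, u, i, h)
  "qbcd" → prefix "q" already present; 3 new (b, c, d)
  "qubiuikft" → prefix "qubiui" already present; 3 new (k, f, t)
  "qubiui" → prefix "qubiui" already present; 0 new (none)
  "qubiuivxjz" → prefix "qubiui" already present; 4 new (v, x, j, z)
  "qrso" → prefix "q" already present; 3 new (r, s, o)
  "qoqbcof" → prefix "q" already present; 6 new (o, q, b, c, o, f)
  "xzfmpxn" → 7 new (x, z, f, m, p, x, n)
  "qoqbjnhywf" → prefix "qoqb" already present; 6 new (j, n, h, y, w, f)
  "qubiuihrxn" → prefix "qubiuih" already present; 3 new (r, x, n)
Total nodes = 7 + 3 + 3 + 0 + 4 + 3 + 6 + 7 + 6 + 3 = 42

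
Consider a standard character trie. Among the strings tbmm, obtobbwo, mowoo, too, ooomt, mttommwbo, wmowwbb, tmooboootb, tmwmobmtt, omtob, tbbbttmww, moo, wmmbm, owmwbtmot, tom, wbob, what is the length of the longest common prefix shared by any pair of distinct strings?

2

Equivalently: take the maximum, over all pairs, of their longest common prefix length.
e.g. "moo" and "mowoo" share the prefix "mo" of length 2; no pair shares a longer one.
Longest shared-prefix length: 2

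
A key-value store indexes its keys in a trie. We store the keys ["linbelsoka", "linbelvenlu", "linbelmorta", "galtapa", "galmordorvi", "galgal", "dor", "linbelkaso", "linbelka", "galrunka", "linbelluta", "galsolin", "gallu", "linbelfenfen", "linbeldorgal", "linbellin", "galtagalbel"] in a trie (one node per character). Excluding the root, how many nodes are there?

For each word, the new-node count is its length minus the longest prefix already in the trie:
  "linbelsoka" → 10 new (l, i, n, b, e, l, s, o, k, a)
  "linbelvenlu" → prefix "linbel" already present; 5 new (v, e, n, l, u)
  "linbelmorta" → prefix "linbel" already present; 5 new (m, o, r, t, a)
  "galtapa" → 7 new (g, a, l, t, a, p, a)
  "galmordorvi" → prefix "gal" already present; 8 new (m, o, r, d, o, r, v, i)
  "galgal" → prefix "gal" already present; 3 new (g, a, l)
  "dor" → 3 new (d, o, r)
  "linbelkaso" → prefix "linbel" already present; 4 new (k, a, s, o)
  "linbelka" → prefix "linbelka" already present; 0 new (none)
  "galrunka" → prefix "gal" already present; 5 new (r, u, n, k, a)
  "linbelluta" → prefix "linbel" already present; 4 new (l, u, t, a)
  "galsolin" → prefix "gal" already present; 5 new (s, o, l, i, n)
  "gallu" → prefix "gal" already present; 2 new (l, u)
  "linbelfenfen" → prefix "linbel" already present; 6 new (f, e, n, f, e, n)
  "linbeldorgal" → prefix "linbel" already present; 6 new (d, o, r, g, a, l)
  "linbellin" → prefix "linbell" already present; 2 new (i, n)
  "galtagalbel" → prefix "galta" already present; 6 new (g, a, l, b, e, l)
Total nodes = 10 + 5 + 5 + 7 + 8 + 3 + 3 + 4 + 0 + 5 + 4 + 5 + 2 + 6 + 6 + 2 + 6 = 81

81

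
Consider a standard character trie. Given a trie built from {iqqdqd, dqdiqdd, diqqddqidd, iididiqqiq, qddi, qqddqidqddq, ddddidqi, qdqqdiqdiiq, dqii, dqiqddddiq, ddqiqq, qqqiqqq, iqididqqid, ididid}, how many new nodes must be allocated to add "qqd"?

"qqd" is already a full path in the trie; only an end-marker is added.
No new nodes are needed: 0.

0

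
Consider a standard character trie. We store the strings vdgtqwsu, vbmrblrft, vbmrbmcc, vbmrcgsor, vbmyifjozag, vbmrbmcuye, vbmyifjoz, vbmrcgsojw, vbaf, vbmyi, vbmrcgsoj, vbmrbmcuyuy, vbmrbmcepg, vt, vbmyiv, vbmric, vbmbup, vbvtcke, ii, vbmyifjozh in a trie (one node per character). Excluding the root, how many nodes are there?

Trace insertions, counting only characters that open a new branch:
  "vdgtqwsu" → 8 new (v, d, g, t, q, w, s, u)
  "vbmrblrft" → prefix "v" already present; 8 new (b, m, r, b, l, r, f, t)
  "vbmrbmcc" → prefix "vbmrb" already present; 3 new (m, c, c)
  "vbmrcgsor" → prefix "vbmr" already present; 5 new (c, g, s, o, r)
  "vbmyifjozag" → prefix "vbm" already present; 8 new (y, i, f, j, o, z, a, g)
  "vbmrbmcuye" → prefix "vbmrbmc" already present; 3 new (u, y, e)
  "vbmyifjoz" → prefix "vbmyifjoz" already present; 0 new (none)
  "vbmrcgsojw" → prefix "vbmrcgso" already present; 2 new (j, w)
  "vbaf" → prefix "vb" already present; 2 new (a, f)
  "vbmyi" → prefix "vbmyi" already present; 0 new (none)
  "vbmrcgsoj" → prefix "vbmrcgsoj" already present; 0 new (none)
  "vbmrbmcuyuy" → prefix "vbmrbmcuy" already present; 2 new (u, y)
  "vbmrbmcepg" → prefix "vbmrbmc" already present; 3 new (e, p, g)
  "vt" → prefix "v" already present; 1 new (t)
  "vbmyiv" → prefix "vbmyi" already present; 1 new (v)
  "vbmric" → prefix "vbmr" already present; 2 new (i, c)
  "vbmbup" → prefix "vbm" already present; 3 new (b, u, p)
  "vbvtcke" → prefix "vb" already present; 5 new (v, t, c, k, e)
  "ii" → 2 new (i, i)
  "vbmyifjozh" → prefix "vbmyifjoz" already present; 1 new (h)
Total nodes = 8 + 8 + 3 + 5 + 8 + 3 + 0 + 2 + 2 + 0 + 0 + 2 + 3 + 1 + 1 + 2 + 3 + 5 + 2 + 1 = 59

59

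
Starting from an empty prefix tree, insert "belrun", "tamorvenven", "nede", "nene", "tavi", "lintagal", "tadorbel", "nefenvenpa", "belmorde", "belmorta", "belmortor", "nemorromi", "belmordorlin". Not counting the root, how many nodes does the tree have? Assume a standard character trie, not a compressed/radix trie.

Trace insertions, counting only characters that open a new branch:
  "belrun" → 6 new (b, e, l, r, u, n)
  "tamorvenven" → 11 new (t, a, m, o, r, v, e, n, v, e, n)
  "nede" → 4 new (n, e, d, e)
  "nene" → prefix "ne" already present; 2 new (n, e)
  "tavi" → prefix "ta" already present; 2 new (v, i)
  "lintagal" → 8 new (l, i, n, t, a, g, a, l)
  "tadorbel" → prefix "ta" already present; 6 new (d, o, r, b, e, l)
  "nefenvenpa" → prefix "ne" already present; 8 new (f, e, n, v, e, n, p, a)
  "belmorde" → prefix "bel" already present; 5 new (m, o, r, d, e)
  "belmorta" → prefix "belmor" already present; 2 new (t, a)
  "belmortor" → prefix "belmort" already present; 2 new (o, r)
  "nemorromi" → prefix "ne" already present; 7 new (m, o, r, r, o, m, i)
  "belmordorlin" → prefix "belmord" already present; 5 new (o, r, l, i, n)
Total nodes = 6 + 11 + 4 + 2 + 2 + 8 + 6 + 8 + 5 + 2 + 2 + 7 + 5 = 68

68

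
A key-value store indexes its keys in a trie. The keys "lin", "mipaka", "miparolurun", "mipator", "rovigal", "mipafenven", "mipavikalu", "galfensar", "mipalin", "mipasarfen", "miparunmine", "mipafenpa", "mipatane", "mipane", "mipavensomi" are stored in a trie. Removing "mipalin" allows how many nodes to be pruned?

A node on "mipalin"'s path can go only if nothing else ends at it or branches off below it.
The suffix "lin" (3 nodes) is used only by "mipalin"; the node for "mipa" still has the child "k", so pruning stops there.
Nodes removed: 3

3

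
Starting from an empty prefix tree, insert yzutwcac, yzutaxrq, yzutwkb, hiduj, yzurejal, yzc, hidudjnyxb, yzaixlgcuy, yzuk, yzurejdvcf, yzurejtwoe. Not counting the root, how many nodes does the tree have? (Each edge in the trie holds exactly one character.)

48

Trace insertions, counting only characters that open a new branch:
  "yzutwcac" → 8 new (y, z, u, t, w, c, a, c)
  "yzutaxrq" → prefix "yzut" already present; 4 new (a, x, r, q)
  "yzutwkb" → prefix "yzutw" already present; 2 new (k, b)
  "hiduj" → 5 new (h, i, d, u, j)
  "yzurejal" → prefix "yzu" already present; 5 new (r, e, j, a, l)
  "yzc" → prefix "yz" already present; 1 new (c)
  "hidudjnyxb" → prefix "hidu" already present; 6 new (d, j, n, y, x, b)
  "yzaixlgcuy" → prefix "yz" already present; 8 new (a, i, x, l, g, c, u, y)
  "yzuk" → prefix "yzu" already present; 1 new (k)
  "yzurejdvcf" → prefix "yzurej" already present; 4 new (d, v, c, f)
  "yzurejtwoe" → prefix "yzurej" already present; 4 new (t, w, o, e)
Total nodes = 8 + 4 + 2 + 5 + 5 + 1 + 6 + 8 + 1 + 4 + 4 = 48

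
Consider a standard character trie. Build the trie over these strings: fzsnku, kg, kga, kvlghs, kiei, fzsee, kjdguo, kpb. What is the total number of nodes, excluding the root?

Trace insertions, counting only characters that open a new branch:
  "fzsnku" → 6 new (f, z, s, n, k, u)
  "kg" → 2 new (k, g)
  "kga" → prefix "kg" already present; 1 new (a)
  "kvlghs" → prefix "k" already present; 5 new (v, l, g, h, s)
  "kiei" → prefix "k" already present; 3 new (i, e, i)
  "fzsee" → prefix "fzs" already present; 2 new (e, e)
  "kjdguo" → prefix "k" already present; 5 new (j, d, g, u, o)
  "kpb" → prefix "k" already present; 2 new (p, b)
Total nodes = 6 + 2 + 1 + 5 + 3 + 2 + 5 + 2 = 26

26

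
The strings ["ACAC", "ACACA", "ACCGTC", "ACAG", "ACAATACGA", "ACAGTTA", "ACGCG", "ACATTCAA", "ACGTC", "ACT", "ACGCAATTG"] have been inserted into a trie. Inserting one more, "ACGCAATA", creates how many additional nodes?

1

The longest prefix of "ACGCAATA" already in the trie is "ACGCAAT" (length 7).
Each of the 1 remaining characters creates one node.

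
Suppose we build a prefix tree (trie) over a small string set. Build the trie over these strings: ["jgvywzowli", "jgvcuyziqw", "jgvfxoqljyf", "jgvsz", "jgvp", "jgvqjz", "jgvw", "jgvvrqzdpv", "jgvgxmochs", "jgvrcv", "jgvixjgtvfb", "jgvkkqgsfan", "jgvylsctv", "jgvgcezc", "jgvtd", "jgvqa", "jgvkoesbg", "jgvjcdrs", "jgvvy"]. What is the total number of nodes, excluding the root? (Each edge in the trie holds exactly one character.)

For each word, the new-node count is its length minus the longest prefix already in the trie:
  "jgvywzowli" → 10 new (j, g, v, y, w, z, o, w, l, i)
  "jgvcuyziqw" → prefix "jgv" already present; 7 new (c, u, y, z, i, q, w)
  "jgvfxoqljyf" → prefix "jgv" already present; 8 new (f, x, o, q, l, j, y, f)
  "jgvsz" → prefix "jgv" already present; 2 new (s, z)
  "jgvp" → prefix "jgv" already present; 1 new (p)
  "jgvqjz" → prefix "jgv" already present; 3 new (q, j, z)
  "jgvw" → prefix "jgv" already present; 1 new (w)
  "jgvvrqzdpv" → prefix "jgv" already present; 7 new (v, r, q, z, d, p, v)
  "jgvgxmochs" → prefix "jgv" already present; 7 new (g, x, m, o, c, h, s)
  "jgvrcv" → prefix "jgv" already present; 3 new (r, c, v)
  "jgvixjgtvfb" → prefix "jgv" already present; 8 new (i, x, j, g, t, v, f, b)
  "jgvkkqgsfan" → prefix "jgv" already present; 8 new (k, k, q, g, s, f, a, n)
  "jgvylsctv" → prefix "jgvy" already present; 5 new (l, s, c, t, v)
  "jgvgcezc" → prefix "jgvg" already present; 4 new (c, e, z, c)
  "jgvtd" → prefix "jgv" already present; 2 new (t, d)
  "jgvqa" → prefix "jgvq" already present; 1 new (a)
  "jgvkoesbg" → prefix "jgvk" already present; 5 new (o, e, s, b, g)
  "jgvjcdrs" → prefix "jgv" already present; 5 new (j, c, d, r, s)
  "jgvvy" → prefix "jgvv" already present; 1 new (y)
Total nodes = 10 + 7 + 8 + 2 + 1 + 3 + 1 + 7 + 7 + 3 + 8 + 8 + 5 + 4 + 2 + 1 + 5 + 5 + 1 = 88

88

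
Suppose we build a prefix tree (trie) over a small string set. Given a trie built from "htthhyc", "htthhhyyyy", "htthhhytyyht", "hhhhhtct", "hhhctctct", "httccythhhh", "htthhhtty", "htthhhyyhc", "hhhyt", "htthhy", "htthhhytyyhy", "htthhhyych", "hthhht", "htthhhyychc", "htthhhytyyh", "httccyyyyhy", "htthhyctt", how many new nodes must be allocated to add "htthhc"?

"htthh" is already a path in the trie; the remaining "c" must be added.
Each of the 1 remaining characters creates one node.

1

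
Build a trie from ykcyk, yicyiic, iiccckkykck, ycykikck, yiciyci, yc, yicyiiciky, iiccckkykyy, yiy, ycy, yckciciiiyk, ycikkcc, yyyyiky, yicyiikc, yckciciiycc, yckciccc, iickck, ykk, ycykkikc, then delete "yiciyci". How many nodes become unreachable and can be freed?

A node on "yiciyci"'s path can go only if nothing else ends at it or branches off below it.
The suffix "iyci" (4 nodes) is used only by "yiciyci"; the node for "yic" still has the child "y", so pruning stops there.
Nodes removed: 4

4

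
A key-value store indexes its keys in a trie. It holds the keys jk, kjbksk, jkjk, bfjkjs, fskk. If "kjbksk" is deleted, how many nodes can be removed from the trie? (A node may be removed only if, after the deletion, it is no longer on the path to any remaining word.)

A node on "kjbksk"'s path can go only if nothing else ends at it or branches off below it.
No other word shares any prefix with "kjbksk", so all 6 of its nodes go.
Nodes removed: 6

6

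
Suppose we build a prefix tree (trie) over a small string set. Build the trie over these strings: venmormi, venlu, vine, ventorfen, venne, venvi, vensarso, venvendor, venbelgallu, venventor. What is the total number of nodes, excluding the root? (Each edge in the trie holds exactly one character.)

For each word, the new-node count is its length minus the longest prefix already in the trie:
  "venmormi" → 8 new (v, e, n, m, o, r, m, i)
  "venlu" → prefix "ven" already present; 2 new (l, u)
  "vine" → prefix "v" already present; 3 new (i, n, e)
  "ventorfen" → prefix "ven" already present; 6 new (t, o, r, f, e, n)
  "venne" → prefix "ven" already present; 2 new (n, e)
  "venvi" → prefix "ven" already present; 2 new (v, i)
  "vensarso" → prefix "ven" already present; 5 new (s, a, r, s, o)
  "venvendor" → prefix "venv" already present; 5 new (e, n, d, o, r)
  "venbelgallu" → prefix "ven" already present; 8 new (b, e, l, g, a, l, l, u)
  "venventor" → prefix "venven" already present; 3 new (t, o, r)
Total nodes = 8 + 2 + 3 + 6 + 2 + 2 + 5 + 5 + 8 + 3 = 44

44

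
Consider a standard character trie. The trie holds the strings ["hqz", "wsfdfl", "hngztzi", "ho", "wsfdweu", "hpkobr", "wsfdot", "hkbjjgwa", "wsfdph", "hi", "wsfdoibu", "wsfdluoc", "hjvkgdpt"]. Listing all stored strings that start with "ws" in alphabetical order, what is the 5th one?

Words with prefix "ws", in lexicographic order: "wsfdfl", "wsfdluoc", "wsfdoibu", "wsfdot", "wsfdph", "wsfdweu"
The 5th is wsfdph.

wsfdph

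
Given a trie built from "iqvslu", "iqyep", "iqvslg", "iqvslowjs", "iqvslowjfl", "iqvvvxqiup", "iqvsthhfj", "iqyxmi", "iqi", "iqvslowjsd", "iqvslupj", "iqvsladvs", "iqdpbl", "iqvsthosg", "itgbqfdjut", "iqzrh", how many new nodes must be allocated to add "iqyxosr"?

3

Walking "iqyxosr" from the root, the first 4 characters ("iqyx") follow existing edges; "o" is the first miss.
So 7 − 4 = 3 new nodes.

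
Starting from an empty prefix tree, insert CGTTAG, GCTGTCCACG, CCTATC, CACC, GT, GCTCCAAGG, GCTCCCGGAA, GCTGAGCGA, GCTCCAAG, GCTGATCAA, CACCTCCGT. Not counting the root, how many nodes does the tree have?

For each word, the new-node count is its length minus the longest prefix already in the trie:
  "CGTTAG" → 6 new (C, G, T, T, A, G)
  "GCTGTCCACG" → 10 new (G, C, T, G, T, C, C, A, C, G)
  "CCTATC" → prefix "C" already present; 5 new (C, T, A, T, C)
  "CACC" → prefix "C" already present; 3 new (A, C, C)
  "GT" → prefix "G" already present; 1 new (T)
  "GCTCCAAGG" → prefix "GCT" already present; 6 new (C, C, A, A, G, G)
  "GCTCCCGGAA" → prefix "GCTCC" already present; 5 new (C, G, G, A, A)
  "GCTGAGCGA" → prefix "GCTG" already present; 5 new (A, G, C, G, A)
  "GCTCCAAG" → prefix "GCTCCAAG" already present; 0 new (none)
  "GCTGATCAA" → prefix "GCTGA" already present; 4 new (T, C, A, A)
  "CACCTCCGT" → prefix "CACC" already present; 5 new (T, C, C, G, T)
Total nodes = 6 + 10 + 5 + 3 + 1 + 6 + 5 + 5 + 0 + 4 + 5 = 50

50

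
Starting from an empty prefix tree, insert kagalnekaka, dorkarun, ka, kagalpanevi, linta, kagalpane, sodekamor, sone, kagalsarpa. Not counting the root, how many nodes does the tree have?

Insert word by word; a character creates a node only if that edge doesn't already exist:
  "kagalnekaka" → 11 new (k, a, g, a, l, n, e, k, a, k, a)
  "dorkarun" → 8 new (d, o, r, k, a, r, u, n)
  "ka" → prefix "ka" already present; 0 new (none)
  "kagalpanevi" → prefix "kagal" already present; 6 new (p, a, n, e, v, i)
  "linta" → 5 new (l, i, n, t, a)
  "kagalpane" → prefix "kagalpane" already present; 0 new (none)
  "sodekamor" → 9 new (s, o, d, e, k, a, m, o, r)
  "sone" → prefix "so" already present; 2 new (n, e)
  "kagalsarpa" → prefix "kagal" already present; 5 new (s, a, r, p, a)
Total nodes = 11 + 8 + 0 + 6 + 5 + 0 + 9 + 2 + 5 = 46

46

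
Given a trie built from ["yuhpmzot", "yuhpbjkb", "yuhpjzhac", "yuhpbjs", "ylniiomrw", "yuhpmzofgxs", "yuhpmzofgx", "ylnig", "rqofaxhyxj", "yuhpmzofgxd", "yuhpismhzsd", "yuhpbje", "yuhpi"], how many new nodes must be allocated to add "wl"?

2

No existing word starts with "w", so every character of "wl" needs a new node.
2 − 0 = 2 new nodes.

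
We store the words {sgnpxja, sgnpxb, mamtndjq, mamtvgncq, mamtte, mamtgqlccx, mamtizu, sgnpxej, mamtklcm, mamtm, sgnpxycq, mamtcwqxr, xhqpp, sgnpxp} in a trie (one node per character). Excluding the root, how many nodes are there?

Trace insertions, counting only characters that open a new branch:
  "sgnpxja" → 7 new (s, g, n, p, x, j, a)
  "sgnpxb" → prefix "sgnpx" already present; 1 new (b)
  "mamtndjq" → 8 new (m, a, m, t, n, d, j, q)
  "mamtvgncq" → prefix "mamt" already present; 5 new (v, g, n, c, q)
  "mamtte" → prefix "mamt" already present; 2 new (t, e)
  "mamtgqlccx" → prefix "mamt" already present; 6 new (g, q, l, c, c, x)
  "mamtizu" → prefix "mamt" already present; 3 new (i, z, u)
  "sgnpxej" → prefix "sgnpx" already present; 2 new (e, j)
  "mamtklcm" → prefix "mamt" already present; 4 new (k, l, c, m)
  "mamtm" → prefix "mamt" already present; 1 new (m)
  "sgnpxycq" → prefix "sgnpx" already present; 3 new (y, c, q)
  "mamtcwqxr" → prefix "mamt" already present; 5 new (c, w, q, x, r)
  "xhqpp" → 5 new (x, h, q, p, p)
  "sgnpxp" → prefix "sgnpx" already present; 1 new (p)
Total nodes = 7 + 1 + 8 + 5 + 2 + 6 + 3 + 2 + 4 + 1 + 3 + 5 + 5 + 1 = 53

53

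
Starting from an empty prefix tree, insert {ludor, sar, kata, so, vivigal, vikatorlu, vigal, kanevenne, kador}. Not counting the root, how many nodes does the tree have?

40

Count nodes per top-level branch (shared prefixes stored once):
  'k'-branch (kador, kanevenne, kata): 14 nodes
  'l'-branch (ludor): 5 nodes
  's'-branch (sar, so): 4 nodes
  'v'-branch (vigal, vikatorlu, vivigal): 17 nodes
Sum: 40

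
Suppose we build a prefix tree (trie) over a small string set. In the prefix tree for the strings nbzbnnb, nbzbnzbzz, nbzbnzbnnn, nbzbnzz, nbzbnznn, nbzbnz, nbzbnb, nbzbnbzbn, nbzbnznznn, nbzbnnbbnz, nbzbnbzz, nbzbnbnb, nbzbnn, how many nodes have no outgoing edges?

A leaf is a node with no children — equivalently, the end of a word that is not a proper prefix of any other stored word.
Those words: "nbzbnbnb", "nbzbnbzbn", "nbzbnbzz", "nbzbnnbbnz", "nbzbnzbnnn", "nbzbnzbzz", "nbzbnznn", "nbzbnznznn", "nbzbnzz"
Leaf count: 9

9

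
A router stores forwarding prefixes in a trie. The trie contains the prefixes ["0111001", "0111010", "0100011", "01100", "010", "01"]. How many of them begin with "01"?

6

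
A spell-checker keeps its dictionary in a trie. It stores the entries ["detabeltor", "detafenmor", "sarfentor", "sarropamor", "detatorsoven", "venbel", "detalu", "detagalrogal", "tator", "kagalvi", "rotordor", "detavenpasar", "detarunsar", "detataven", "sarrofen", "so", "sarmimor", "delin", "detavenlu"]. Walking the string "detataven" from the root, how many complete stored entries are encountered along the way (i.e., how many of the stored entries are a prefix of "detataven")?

Check each prefix of "detataven" against the stored set — each match is an end-marker on the path.
Prefixes of the query that are stored words: "detataven"
Count: 1

1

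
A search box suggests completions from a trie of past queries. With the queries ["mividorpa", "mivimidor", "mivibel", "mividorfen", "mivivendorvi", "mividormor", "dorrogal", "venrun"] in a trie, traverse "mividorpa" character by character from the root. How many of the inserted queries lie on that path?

1

Walk "mividorpa" from the root; an end-of-word marker is hit whenever a stored word is a prefix of "mividorpa".
Prefixes of the query that are stored words: "mividorpa"
Count: 1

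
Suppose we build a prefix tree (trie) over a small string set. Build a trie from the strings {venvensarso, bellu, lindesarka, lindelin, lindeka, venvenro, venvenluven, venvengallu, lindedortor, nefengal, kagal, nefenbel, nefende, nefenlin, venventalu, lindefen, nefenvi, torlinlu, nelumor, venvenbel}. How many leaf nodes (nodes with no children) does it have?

A leaf is a node with no children — equivalently, the end of a word that is not a proper prefix of any other stored word.
Those words: "bellu", "kagal", "lindedortor", "lindefen", "lindeka", "lindelin", "lindesarka", "nefenbel", "nefende", "nefengal", "nefenlin", "nefenvi", "nelumor", "torlinlu", "venvenbel", "venvengallu", "venvenluven", "venvenro", "venvensarso", "venventalu"
Leaf count: 20

20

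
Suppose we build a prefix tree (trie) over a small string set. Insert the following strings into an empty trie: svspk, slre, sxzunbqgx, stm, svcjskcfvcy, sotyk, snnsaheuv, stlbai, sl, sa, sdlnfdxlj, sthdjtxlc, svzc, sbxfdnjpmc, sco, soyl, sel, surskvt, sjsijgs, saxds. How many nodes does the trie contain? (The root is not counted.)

Count nodes per top-level branch (shared prefixes stored once):
  's'-branch (sa, saxds, sbxfdnjpmc, sco, sdlnfdxlj, sel, sjsijgs, sl, slre, snnsaheuv, sotyk, soyl, sthdjtxlc, stlbai, stm, surskvt, svcjskcfvcy, svspk, svzc, sxzunbqgx): 91 nodes
Sum: 91

91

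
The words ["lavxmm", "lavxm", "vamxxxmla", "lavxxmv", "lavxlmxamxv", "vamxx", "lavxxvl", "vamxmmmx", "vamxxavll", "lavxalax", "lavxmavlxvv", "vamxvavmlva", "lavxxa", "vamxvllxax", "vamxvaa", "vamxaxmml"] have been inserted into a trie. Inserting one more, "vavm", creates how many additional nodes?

2

"va" is already a path in the trie; the remaining "vm" must be added.
New nodes needed: |"vavm"| − 2 = 4 − 2 = 2.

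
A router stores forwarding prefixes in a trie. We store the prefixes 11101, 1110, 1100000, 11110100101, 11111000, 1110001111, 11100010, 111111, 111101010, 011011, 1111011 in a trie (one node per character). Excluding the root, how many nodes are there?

39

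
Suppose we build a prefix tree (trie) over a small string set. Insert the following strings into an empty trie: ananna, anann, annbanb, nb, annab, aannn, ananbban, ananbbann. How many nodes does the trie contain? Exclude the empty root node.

Count nodes per top-level branch (shared prefixes stored once):
  'a'-branch (aannn, ananbban, ananbbann, anann, ananna, annab, annbanb): 22 nodes
  'n'-branch (nb): 2 nodes
Sum: 24

24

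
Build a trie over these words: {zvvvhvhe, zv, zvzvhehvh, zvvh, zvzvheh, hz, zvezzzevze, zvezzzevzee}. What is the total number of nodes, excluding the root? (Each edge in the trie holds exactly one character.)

27

Insert word by word; a character creates a node only if that edge doesn't already exist:
  "zvvvhvhe" → 8 new (z, v, v, v, h, v, h, e)
  "zv" → prefix "zv" already present; 0 new (none)
  "zvzvhehvh" → prefix "zv" already present; 7 new (z, v, h, e, h, v, h)
  "zvvh" → prefix "zvv" already present; 1 new (h)
  "zvzvheh" → prefix "zvzvheh" already present; 0 new (none)
  "hz" → 2 new (h, z)
  "zvezzzevze" → prefix "zv" already present; 8 new (e, z, z, z, e, v, z, e)
  "zvezzzevzee" → prefix "zvezzzevze" already present; 1 new (e)
Total nodes = 8 + 0 + 7 + 1 + 0 + 2 + 8 + 1 = 27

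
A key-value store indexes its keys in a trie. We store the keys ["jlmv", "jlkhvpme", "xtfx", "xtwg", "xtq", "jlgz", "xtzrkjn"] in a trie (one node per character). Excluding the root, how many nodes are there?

Insert word by word; a character creates a node only if that edge doesn't already exist:
  "jlmv" → 4 new (j, l, m, v)
  "jlkhvpme" → prefix "jl" already present; 6 new (k, h, v, p, m, e)
  "xtfx" → 4 new (x, t, f, x)
  "xtwg" → prefix "xt" already present; 2 new (w, g)
  "xtq" → prefix "xt" already present; 1 new (q)
  "jlgz" → prefix "jl" already present; 2 new (g, z)
  "xtzrkjn" → prefix "xt" already present; 5 new (z, r, k, j, n)
Total nodes = 4 + 6 + 4 + 2 + 1 + 2 + 5 = 24

24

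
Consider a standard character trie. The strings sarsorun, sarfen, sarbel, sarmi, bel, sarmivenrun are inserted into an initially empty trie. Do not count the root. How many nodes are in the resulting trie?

For each word, the new-node count is its length minus the longest prefix already in the trie:
  "sarsorun" → 8 new (s, a, r, s, o, r, u, n)
  "sarfen" → prefix "sar" already present; 3 new (f, e, n)
  "sarbel" → prefix "sar" already present; 3 new (b, e, l)
  "sarmi" → prefix "sar" already present; 2 new (m, i)
  "bel" → 3 new (b, e, l)
  "sarmivenrun" → prefix "sarmi" already present; 6 new (v, e, n, r, u, n)
Total nodes = 8 + 3 + 3 + 2 + 3 + 6 = 25

25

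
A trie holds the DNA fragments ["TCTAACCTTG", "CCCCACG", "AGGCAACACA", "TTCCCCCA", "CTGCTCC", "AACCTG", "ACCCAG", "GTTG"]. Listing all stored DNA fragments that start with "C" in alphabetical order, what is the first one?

DFS of the "C" subtree visits, in order: "CCCCACG", "CTGCTCC"
Position 1: CCCCACG

CCCCACG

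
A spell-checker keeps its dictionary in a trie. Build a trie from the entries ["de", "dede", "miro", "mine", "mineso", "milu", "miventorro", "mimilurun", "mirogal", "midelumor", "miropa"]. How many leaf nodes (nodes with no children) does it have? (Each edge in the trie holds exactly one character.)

8

A leaf is a node with no children — equivalently, the end of a word that is not a proper prefix of any other stored word.
Those words: "dede", "midelumor", "milu", "mimilurun", "mineso", "mirogal", "miropa", "miventorro"
Leaf count: 8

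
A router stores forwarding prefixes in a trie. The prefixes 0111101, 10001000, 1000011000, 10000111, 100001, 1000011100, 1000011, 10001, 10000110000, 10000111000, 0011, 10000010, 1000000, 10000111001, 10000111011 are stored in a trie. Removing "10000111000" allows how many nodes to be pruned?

1

After clearing the end-marker at "10000111000", prune upward until reaching a node still needed by another word.
The suffix "0" (1 node) is used only by "10000111000"; the node for "1000011100" still has the child "1", so pruning stops there.
Nodes removed: 1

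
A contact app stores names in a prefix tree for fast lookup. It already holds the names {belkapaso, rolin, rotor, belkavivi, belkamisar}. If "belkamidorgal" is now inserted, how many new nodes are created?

The longest prefix of "belkamidorgal" already in the trie is "belkami" (length 7).
New nodes needed: |"belkamidorgal"| − 7 = 13 − 7 = 6.

6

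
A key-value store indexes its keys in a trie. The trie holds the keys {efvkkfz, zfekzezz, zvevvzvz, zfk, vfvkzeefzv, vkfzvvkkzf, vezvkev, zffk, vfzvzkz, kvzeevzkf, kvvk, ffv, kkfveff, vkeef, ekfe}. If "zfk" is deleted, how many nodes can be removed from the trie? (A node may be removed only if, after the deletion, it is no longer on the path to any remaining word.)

After clearing the end-marker at "zfk", prune upward until reaching a node still needed by another word.
The suffix "k" (1 node) is used only by "zfk"; the node for "zf" still has the child "e", so pruning stops there.
Nodes removed: 1

1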